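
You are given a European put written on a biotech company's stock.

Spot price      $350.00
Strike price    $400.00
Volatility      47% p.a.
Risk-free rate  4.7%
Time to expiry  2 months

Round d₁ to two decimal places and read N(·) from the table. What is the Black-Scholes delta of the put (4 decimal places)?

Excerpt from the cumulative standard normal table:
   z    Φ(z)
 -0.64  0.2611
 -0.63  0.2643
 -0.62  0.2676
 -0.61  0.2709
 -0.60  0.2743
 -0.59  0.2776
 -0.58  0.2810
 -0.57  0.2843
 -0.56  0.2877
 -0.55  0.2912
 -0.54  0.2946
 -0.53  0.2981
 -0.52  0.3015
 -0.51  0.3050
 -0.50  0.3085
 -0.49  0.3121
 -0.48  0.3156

T = 0.1667;  σ√T = 0.1919
d₁ = [ln(350/400) + (0.047 + ½·0.47²)·0.1667] / (σ√T) = (-0.1335 + 0.0262) / 0.1919 = -0.5592 → -0.56
N(d₁) = N(-0.56) = 0.2877
Δ_put = N(d₁) − 1 = 0.2877 − 1 = -0.7123

-0.7123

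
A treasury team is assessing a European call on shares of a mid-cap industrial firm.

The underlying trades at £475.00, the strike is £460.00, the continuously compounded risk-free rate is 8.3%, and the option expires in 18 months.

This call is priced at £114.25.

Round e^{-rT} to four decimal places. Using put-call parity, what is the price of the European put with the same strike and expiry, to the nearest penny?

£45.38

e^(−rT) = e^(−0.083·1.5) = 0.8829
Put-call parity: C − P = S − K·e^(−rT) = 475 − 460·0.8829 = 475 − 406.1340 = 68.8660
P = C − (C − P) = 114.25 − (68.8660) = 45.3840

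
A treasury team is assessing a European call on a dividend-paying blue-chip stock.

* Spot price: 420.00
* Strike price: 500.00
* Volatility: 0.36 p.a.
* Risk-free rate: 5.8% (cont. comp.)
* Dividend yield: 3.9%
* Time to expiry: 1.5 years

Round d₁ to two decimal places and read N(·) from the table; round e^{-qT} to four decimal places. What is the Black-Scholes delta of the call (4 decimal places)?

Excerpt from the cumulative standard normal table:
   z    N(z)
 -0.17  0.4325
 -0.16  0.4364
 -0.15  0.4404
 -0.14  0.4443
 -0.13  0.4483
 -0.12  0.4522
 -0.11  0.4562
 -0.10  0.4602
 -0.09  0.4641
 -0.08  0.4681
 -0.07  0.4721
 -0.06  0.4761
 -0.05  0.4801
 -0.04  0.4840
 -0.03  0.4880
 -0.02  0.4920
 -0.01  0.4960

0.4303

T = 1.5;  σ√T = 0.4409
d₁ = [ln(420/500) + (0.058 − 0.039 + ½·0.36²)·1.5] / (σ√T) = (-0.1744 + 0.1257) / 0.4409 = -0.1103 → -0.11
N(d₁) = N(-0.11) = 0.4562
Δ_call = exp(−qT)·N(d₁) = 0.9432·0.4562 = 0.4303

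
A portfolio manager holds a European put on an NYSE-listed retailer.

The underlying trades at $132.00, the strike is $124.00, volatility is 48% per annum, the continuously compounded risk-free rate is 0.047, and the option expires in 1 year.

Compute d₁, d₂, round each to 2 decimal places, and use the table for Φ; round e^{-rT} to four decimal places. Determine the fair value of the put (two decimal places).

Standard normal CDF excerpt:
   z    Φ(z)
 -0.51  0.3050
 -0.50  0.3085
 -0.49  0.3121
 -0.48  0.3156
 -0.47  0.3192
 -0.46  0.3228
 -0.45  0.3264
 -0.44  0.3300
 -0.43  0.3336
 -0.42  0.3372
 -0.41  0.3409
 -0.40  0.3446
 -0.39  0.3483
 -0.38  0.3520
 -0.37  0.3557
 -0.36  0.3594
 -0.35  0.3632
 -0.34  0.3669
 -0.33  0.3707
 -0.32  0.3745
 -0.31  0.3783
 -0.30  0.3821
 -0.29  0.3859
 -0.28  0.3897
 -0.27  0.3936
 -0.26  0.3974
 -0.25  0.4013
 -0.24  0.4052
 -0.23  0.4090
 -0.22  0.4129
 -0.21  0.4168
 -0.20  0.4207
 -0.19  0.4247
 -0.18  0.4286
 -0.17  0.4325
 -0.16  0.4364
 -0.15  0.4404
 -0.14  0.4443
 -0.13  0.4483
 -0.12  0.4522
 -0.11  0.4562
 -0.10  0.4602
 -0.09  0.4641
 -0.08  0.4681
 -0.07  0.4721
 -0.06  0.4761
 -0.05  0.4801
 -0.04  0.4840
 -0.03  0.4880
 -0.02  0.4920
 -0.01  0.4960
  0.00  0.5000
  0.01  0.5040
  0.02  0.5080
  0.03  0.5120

σ√T = 0.48·√1 = 0.4800
d₁ = [ln(132/124) + (0.047 + ½·0.48²)·1] / (σ√T) = (0.0625 + 0.1622) / 0.4800 = 0.4682 ≈ 0.47
d₂ = 0.4682 − 0.4800 = -0.0118 ≈ -0.01
e^(−rT) = e^(−0.047·1) = 0.9541
N(−d₂) = N(0.01) = 0.5040;  N(−d₁) = N(-0.47) = 0.3192
P = 124·0.9541·0.5040 − 132·0.3192 = 59.6274 − 42.1344 = 17.4930

$17.49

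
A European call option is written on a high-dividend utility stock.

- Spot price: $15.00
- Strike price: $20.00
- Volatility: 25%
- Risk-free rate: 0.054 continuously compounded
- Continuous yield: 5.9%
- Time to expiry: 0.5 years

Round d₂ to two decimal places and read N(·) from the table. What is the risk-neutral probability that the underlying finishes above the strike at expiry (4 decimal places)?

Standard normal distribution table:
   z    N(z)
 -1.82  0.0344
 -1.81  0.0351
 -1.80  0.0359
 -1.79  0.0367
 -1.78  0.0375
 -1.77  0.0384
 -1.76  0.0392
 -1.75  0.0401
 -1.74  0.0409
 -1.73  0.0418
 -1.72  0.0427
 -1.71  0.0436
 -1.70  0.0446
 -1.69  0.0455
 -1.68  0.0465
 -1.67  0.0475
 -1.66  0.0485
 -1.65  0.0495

0.0418

σ√T = 0.25·√0.5 = 0.1768
d₁ = [ln(15/20) + (0.054 − 0.059 + ½·0.25²)·0.5] / (σ√T) = (-0.2877 + 0.0131) / 0.1768 = -1.5531 ≈ -1.55
d₂ = -1.5531 − 0.1768 = -1.7299 ≈ -1.73
Pr(exercise) under Q = N(d₂) = 0.0418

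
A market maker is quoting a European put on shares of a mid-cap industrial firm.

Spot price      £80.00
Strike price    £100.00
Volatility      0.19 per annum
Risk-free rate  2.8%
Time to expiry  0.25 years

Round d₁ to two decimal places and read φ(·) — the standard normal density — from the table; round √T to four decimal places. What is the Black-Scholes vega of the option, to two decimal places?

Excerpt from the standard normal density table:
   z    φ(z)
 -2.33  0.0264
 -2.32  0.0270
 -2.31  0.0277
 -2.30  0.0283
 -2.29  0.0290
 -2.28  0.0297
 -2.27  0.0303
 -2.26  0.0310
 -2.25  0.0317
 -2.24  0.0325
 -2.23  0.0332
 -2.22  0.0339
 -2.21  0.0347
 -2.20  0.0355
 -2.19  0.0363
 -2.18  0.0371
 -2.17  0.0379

1.33

T = 0.25;  σ√T = 0.0950
d₁ = [ln(80/100) + (0.028 + 0.19²/2)·0.25] / 0.0950 = [-0.2231 + 0.0115] / 0.0950 = -2.2277 ≈ -2.23
√T = √0.25 = 0.5000
φ(d₁) = φ(-2.23) = 0.0332
vega = S·φ(d₁)·√T = 80·0.0332·0.5000 = 1.3280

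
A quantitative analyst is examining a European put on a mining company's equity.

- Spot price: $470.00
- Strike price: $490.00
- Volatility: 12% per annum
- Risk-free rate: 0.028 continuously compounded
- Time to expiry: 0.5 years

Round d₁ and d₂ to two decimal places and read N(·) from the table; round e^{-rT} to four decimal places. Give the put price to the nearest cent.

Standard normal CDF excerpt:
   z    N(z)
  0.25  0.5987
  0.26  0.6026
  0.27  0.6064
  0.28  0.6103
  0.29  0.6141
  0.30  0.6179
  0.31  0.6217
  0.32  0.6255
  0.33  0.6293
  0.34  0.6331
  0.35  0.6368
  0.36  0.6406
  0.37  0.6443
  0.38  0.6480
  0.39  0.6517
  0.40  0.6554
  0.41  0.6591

T = 0.5;  σ√T = 0.0849
d₁ = [ln(470/490) + (0.028 + ½·0.12²)·0.5] / (σ√T) = (-0.0417 + 0.0176) / 0.0849 = -0.2837 ≈ -0.28
d₂ = -0.2837 − 0.0849 = -0.3686 ≈ -0.37
exp(−rT) = exp(−0.028·0.5) = 0.9861
N(−d₂) = N(0.37) = 0.6443;  N(−d₁) = N(0.28) = 0.6103
P = 490·0.9861·0.6443 − 470·0.6103 = 311.3187 − 286.8410 = 24.4777

$24.48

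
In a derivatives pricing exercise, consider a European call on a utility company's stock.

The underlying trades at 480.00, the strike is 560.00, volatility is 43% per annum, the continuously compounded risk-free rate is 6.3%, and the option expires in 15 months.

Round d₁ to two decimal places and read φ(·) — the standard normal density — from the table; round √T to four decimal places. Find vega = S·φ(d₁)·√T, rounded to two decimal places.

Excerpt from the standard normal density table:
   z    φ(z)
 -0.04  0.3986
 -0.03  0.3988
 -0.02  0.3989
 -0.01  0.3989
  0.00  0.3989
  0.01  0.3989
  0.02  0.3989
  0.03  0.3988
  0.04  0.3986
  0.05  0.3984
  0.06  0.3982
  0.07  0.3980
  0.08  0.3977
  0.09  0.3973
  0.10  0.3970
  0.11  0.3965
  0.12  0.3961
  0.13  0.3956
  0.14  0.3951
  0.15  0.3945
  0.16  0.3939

213.42

σ√T = 0.43·√1.25 = 0.4808
d₁ = [ln(480/560) + (0.063 + 0.43²/2)·1.25] / 0.4808 = [-0.1542 + 0.1943] / 0.4808 = 0.0835 → 0.08
√T = √1.25 = 1.1180
φ(d₁) = φ(0.08) = 0.3977
vega = S·φ(d₁)·√T = 480·0.3977·1.1180 = 213.4217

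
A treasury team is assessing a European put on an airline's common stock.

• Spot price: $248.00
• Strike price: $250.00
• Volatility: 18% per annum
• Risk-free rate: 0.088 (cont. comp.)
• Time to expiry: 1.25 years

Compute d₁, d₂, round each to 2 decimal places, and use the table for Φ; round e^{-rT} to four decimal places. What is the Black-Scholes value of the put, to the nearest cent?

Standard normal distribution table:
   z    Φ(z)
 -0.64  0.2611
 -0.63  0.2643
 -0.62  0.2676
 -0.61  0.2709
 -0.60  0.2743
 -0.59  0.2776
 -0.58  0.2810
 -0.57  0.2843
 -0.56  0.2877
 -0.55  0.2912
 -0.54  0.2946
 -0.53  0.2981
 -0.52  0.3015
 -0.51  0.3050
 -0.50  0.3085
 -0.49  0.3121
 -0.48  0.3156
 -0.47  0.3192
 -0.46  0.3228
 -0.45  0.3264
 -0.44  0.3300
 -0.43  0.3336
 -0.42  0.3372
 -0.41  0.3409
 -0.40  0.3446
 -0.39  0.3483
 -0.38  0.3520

T = 1.25;  σ√T = 0.2012
d₁ = [ln(248/250) + (0.088 + 0.18²/2)·1.25] / 0.2012 = [-0.0080 + 0.1302] / 0.2012 = 0.6073 ≈ 0.61
d₂ = d₁ − σ√T = 0.6073 − 0.2012 = 0.4061 ≈ 0.41
exp(−rT) = exp(−0.088·1.25) = 0.8958
N(−d₂) = N(-0.41) = 0.3409;  N(−d₁) = N(-0.61) = 0.2709
P = 250·0.8958·0.3409 − 248·0.2709 = 76.3446 − 67.1832 = 9.1614

$9.16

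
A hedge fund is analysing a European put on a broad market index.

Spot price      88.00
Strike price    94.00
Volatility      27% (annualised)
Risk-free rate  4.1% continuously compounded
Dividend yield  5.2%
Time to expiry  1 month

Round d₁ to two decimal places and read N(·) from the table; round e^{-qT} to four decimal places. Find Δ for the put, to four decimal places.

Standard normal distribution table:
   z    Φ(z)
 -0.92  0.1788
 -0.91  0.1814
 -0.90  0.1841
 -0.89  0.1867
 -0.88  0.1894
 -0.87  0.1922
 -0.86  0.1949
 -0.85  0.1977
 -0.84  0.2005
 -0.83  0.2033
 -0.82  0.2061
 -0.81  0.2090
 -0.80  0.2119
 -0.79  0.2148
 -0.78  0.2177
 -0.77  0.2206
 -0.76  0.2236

σ√T = 0.27 × 0.2887 = 0.0779
d₁ = [ln(88/94) + (0.041 − 0.052 + ½·0.27²)·0.08333] / (σ√T) = (-0.0660 + 0.0021) / 0.0779 = -0.8190 → -0.82
N(d₁) = N(-0.82) = 0.2061
Δ_put = e^(−qT)·(N(d₁) − 1) = 0.9957·(0.2061 − 1) = -0.7905

-0.7905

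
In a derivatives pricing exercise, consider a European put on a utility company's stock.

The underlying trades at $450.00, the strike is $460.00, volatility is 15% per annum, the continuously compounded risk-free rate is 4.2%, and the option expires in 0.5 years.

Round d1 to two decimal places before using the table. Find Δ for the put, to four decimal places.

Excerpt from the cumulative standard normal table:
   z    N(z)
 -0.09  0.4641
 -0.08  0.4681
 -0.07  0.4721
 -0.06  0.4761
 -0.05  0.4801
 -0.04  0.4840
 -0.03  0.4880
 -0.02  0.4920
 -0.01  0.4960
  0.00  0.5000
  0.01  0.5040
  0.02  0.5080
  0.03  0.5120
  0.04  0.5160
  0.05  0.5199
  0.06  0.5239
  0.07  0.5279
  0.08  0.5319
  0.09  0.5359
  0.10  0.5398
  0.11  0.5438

σ√T = 0.15 × 0.7071 = 0.1061
d₁ = [ln(450/460) + (0.042 + ½·0.15²)·0.5] / (σ√T) = (-0.0220 + 0.0266) / 0.1061 = 0.0438 → 0.04
N(d₁) = N(0.04) = 0.5160
Δ_put = N(d₁) − 1 = 0.5160 − 1 = -0.4840

-0.4840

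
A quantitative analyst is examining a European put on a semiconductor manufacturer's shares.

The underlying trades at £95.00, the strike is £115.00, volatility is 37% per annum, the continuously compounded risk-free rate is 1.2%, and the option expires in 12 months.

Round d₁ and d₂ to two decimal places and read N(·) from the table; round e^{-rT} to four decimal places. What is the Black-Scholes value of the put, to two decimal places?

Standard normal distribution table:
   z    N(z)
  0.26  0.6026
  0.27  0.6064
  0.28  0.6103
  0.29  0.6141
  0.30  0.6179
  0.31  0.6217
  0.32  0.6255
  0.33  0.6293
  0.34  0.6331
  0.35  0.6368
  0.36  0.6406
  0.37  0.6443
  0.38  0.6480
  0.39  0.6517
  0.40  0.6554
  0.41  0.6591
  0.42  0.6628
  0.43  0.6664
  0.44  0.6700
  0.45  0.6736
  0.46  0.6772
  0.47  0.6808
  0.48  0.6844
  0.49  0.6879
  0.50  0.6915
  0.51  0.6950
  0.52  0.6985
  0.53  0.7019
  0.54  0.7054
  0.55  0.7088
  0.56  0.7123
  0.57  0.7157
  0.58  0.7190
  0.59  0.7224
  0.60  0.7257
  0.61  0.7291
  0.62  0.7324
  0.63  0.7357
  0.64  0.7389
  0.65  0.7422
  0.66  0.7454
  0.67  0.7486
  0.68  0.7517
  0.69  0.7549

σ√T = 0.37 × 1.0000 = 0.3700
ln(S/K) + (r + σ²/2)T = ln(95/115) + (0.012 + 0.37²/2)·1 = -0.1911 + 0.0804 = -0.1106
d₁ = -0.1106 / 0.3700 = -0.2989 ≈ -0.30
d₂ = d₁ − σ√T = -0.2989 − 0.3700 = -0.6689 ≈ -0.67
e^(−rT) = e^(−0.012·1) = 0.9881
N(−d₂) = N(0.67) = 0.7486;  N(−d₁) = N(0.30) = 0.6179
P = 115·0.9881·0.7486 − 95·0.6179 = 85.0645 − 58.7005 = 26.3640

£26.36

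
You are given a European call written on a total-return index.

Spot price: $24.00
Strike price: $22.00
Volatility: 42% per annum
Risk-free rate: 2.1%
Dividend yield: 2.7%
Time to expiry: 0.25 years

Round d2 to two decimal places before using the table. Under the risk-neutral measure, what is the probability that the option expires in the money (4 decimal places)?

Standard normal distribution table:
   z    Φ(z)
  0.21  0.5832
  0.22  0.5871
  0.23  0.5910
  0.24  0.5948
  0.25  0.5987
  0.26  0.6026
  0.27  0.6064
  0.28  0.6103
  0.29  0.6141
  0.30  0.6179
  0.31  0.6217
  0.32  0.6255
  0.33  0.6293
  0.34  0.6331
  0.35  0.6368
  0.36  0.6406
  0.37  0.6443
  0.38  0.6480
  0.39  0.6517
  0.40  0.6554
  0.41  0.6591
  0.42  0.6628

T = 0.25;  σ√T = 0.2100
d₁ = [ln(24/22) + (0.021 − 0.027 + 0.42²/2)·0.25] / 0.2100 = [0.0870 + 0.0205] / 0.2100 = 0.5122 which rounds to 0.51
d₂ = d₁ − σ√T = 0.5122 − 0.2100 = 0.3022 which rounds to 0.30
Risk-neutral Pr[S_T > K] = N(d₂) = N(0.30) = 0.6179

0.6179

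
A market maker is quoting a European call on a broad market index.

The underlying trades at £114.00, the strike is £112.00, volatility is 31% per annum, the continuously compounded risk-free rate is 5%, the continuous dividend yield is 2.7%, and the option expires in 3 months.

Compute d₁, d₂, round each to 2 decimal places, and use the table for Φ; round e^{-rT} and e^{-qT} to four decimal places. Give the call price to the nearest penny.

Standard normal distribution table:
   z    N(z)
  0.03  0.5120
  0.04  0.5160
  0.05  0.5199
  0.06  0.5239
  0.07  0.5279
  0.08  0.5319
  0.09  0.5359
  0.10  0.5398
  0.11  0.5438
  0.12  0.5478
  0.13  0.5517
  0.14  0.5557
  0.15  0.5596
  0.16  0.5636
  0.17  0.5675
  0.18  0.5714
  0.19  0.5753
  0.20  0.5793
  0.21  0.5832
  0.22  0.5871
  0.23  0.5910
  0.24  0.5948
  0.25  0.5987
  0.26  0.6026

T = 0.25;  σ√T = 0.1550
d₁ = [ln(114/112) + (0.05 − 0.027 + ½·0.31²)·0.25] / (σ√T) = (0.0177 + 0.0178) / 0.1550 = 0.2288 ⇒ 0.23
d₂ = 0.2288 − 0.1550 = 0.0738 ⇒ 0.07
e^(−qT) = e^(−0.027·0.25) = 0.9933;  e^(−rT) = e^(−0.05·0.25) = 0.9876
N(d₁) = N(0.23) = 0.5910;  N(d₂) = N(0.07) = 0.5279
C = 114·0.9933·0.5910 − 112·0.9876·0.5279 = 66.9226 − 58.3917 = 8.5309

£8.53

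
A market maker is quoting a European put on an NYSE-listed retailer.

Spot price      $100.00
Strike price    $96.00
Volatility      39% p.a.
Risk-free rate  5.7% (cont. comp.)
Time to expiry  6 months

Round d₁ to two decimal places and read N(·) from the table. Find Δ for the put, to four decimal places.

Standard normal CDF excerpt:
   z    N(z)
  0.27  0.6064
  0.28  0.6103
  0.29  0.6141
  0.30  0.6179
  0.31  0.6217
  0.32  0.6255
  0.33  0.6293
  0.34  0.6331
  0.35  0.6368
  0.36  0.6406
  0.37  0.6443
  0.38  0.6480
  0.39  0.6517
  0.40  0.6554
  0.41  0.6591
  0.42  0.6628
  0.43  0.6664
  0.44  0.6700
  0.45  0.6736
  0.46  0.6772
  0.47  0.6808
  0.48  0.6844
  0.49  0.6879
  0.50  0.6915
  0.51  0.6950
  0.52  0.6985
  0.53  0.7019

σ√T = 0.39 × 0.7071 = 0.2758
ln(S/K) + (r + σ²/2)T = ln(100/96) + (0.057 + 0.39²/2)·0.5 = 0.0408 + 0.0665 = 0.1073
d₁ = 0.1073 / 0.2758 = 0.3893 → 0.39
N(d₁) = N(0.39) = 0.6517
Δ_put = N(d₁) − 1 = 0.6517 − 1 = -0.3483

-0.3483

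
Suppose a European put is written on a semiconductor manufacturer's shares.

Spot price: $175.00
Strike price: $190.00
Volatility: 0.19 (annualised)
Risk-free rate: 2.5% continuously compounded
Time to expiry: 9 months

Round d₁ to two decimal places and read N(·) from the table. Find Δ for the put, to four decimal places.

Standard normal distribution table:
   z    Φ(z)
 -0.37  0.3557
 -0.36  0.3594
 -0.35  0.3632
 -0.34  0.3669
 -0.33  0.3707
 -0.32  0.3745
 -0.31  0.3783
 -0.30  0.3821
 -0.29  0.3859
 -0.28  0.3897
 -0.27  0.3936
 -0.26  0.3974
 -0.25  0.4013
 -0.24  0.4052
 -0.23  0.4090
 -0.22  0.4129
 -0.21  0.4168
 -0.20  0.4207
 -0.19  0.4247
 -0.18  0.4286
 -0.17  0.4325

-0.6179

T = 0.75;  σ√T = 0.1645
d₁ = [ln(175/190) + (0.025 + ½·0.19²)·0.75] / (σ√T) = (-0.0822 + 0.0323) / 0.1645 = -0.3036 ⇒ -0.30
N(d₁) = N(-0.30) = 0.3821
Δ_put = N(d₁) − 1 = 0.3821 − 1 = -0.6179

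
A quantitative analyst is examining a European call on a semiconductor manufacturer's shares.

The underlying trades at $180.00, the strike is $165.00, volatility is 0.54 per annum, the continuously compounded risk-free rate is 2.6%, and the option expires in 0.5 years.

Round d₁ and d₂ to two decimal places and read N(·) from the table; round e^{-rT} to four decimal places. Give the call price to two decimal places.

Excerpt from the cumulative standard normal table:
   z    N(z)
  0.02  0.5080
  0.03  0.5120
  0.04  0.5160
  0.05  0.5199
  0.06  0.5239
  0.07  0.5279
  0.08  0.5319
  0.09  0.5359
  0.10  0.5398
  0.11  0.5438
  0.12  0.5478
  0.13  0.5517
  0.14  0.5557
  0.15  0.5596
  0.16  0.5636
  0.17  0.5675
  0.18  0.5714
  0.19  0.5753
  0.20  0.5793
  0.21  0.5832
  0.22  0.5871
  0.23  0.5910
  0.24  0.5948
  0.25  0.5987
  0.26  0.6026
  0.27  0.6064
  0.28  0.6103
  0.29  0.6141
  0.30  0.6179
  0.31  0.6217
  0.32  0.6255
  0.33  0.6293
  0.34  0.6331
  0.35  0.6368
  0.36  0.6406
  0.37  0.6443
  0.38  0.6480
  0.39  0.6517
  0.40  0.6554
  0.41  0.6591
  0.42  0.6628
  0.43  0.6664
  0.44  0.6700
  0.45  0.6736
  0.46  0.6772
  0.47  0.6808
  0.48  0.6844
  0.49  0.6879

$35.27

σ√T = 0.54·√0.5 = 0.3818
d₁ = [ln(180/165) + (0.026 + ½·0.54²)·0.5] / (σ√T) = (0.0870 + 0.0859) / 0.3818 = 0.4528 ⇒ 0.45
d₂ = 0.4528 − 0.3818 = 0.0710 ⇒ 0.07
e^(−rT) = e^(−0.026·0.5) = 0.9871
N(d₁) = N(0.45) = 0.6736;  N(d₂) = N(0.07) = 0.5279
C = 180·0.6736 − 165·0.9871·0.5279 = 121.2480 − 85.9799 = 35.2681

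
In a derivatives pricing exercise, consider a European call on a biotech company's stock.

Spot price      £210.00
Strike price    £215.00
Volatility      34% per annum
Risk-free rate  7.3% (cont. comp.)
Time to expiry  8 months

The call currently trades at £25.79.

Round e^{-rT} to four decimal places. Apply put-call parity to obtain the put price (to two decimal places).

exp(−rT) = exp(−0.073·0.6667) = 0.9525
Put-call parity: C − P = S − K·e^(−rT) = 210 − 215·0.9525 = 210 − 204.7875 = 5.2125
P = C − (C − P) = 25.79 − (5.2125) = 20.5775

£20.58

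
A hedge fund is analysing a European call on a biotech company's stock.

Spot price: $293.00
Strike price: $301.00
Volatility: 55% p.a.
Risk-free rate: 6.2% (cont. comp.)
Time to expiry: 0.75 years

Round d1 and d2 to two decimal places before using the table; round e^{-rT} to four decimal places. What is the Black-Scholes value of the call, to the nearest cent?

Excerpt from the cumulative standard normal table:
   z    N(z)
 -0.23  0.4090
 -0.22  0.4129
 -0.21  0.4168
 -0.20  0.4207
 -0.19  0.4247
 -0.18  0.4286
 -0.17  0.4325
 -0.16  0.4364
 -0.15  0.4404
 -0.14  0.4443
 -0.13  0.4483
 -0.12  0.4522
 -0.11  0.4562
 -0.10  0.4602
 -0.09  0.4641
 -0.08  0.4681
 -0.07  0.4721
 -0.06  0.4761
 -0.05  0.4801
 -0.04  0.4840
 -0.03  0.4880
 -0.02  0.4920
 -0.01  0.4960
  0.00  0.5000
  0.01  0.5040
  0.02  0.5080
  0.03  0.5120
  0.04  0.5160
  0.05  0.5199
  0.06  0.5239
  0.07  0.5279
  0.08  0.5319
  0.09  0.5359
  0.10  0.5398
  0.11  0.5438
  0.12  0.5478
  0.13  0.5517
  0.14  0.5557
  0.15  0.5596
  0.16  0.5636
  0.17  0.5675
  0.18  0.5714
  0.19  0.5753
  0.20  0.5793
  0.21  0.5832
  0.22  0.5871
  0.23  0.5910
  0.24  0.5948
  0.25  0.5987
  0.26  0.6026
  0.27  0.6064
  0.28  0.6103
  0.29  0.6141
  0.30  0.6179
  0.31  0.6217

T = 0.75;  σ√T = 0.4763
d₁ = [ln(293/301) + (0.062 + 0.55²/2)·0.75] / 0.4763 = [-0.0269 + 0.1599] / 0.4763 = 0.2792 ⇒ 0.28
d₂ = d₁ − σ√T = 0.2792 − 0.4763 = -0.1971 ⇒ -0.20
exp(−rT) = exp(−0.062·0.75) = 0.9546
N(d₁) = N(0.28) = 0.6103;  N(d₂) = N(-0.20) = 0.4207
C = 293·0.6103 − 301·0.9546·0.4207 = 178.8179 − 120.8817 = 57.9362

$57.94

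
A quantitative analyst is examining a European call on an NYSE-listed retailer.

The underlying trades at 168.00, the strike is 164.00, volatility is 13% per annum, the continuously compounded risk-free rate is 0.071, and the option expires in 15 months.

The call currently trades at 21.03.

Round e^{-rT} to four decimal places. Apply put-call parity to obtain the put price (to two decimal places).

e^(−rT) = e^(−0.071·1.25) = 0.9151
Put-call parity: C − P = S − K·e^(−rT) = 168 − 164·0.9151 = 168 − 150.0764 = 17.9236
P = C − (C − P) = 21.03 − (17.9236) = 3.1064

3.11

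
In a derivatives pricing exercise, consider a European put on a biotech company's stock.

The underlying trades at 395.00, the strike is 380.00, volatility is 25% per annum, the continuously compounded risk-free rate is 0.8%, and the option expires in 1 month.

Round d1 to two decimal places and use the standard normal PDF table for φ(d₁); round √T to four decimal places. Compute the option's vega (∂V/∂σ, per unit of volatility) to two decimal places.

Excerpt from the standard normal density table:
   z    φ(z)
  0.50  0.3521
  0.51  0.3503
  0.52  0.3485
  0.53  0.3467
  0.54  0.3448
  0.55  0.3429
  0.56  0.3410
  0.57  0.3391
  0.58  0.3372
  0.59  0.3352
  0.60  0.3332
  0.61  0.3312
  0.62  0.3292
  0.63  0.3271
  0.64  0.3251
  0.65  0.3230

38.45

σ√T = 0.25·√0.08333 = 0.0722
d₁ = [ln(395/380) + (0.008 + 0.25²/2)·0.08333] / 0.0722 = [0.0387 + 0.0033] / 0.0722 = 0.5818 ⇒ 0.58
√T = √0.08333 = 0.2887
φ(d₁) = φ(0.58) = 0.3372
vega = S·φ(d₁)·√T = 395·0.3372·0.2887 = 38.4531
(Call and put vega coincide under Black-Scholes.)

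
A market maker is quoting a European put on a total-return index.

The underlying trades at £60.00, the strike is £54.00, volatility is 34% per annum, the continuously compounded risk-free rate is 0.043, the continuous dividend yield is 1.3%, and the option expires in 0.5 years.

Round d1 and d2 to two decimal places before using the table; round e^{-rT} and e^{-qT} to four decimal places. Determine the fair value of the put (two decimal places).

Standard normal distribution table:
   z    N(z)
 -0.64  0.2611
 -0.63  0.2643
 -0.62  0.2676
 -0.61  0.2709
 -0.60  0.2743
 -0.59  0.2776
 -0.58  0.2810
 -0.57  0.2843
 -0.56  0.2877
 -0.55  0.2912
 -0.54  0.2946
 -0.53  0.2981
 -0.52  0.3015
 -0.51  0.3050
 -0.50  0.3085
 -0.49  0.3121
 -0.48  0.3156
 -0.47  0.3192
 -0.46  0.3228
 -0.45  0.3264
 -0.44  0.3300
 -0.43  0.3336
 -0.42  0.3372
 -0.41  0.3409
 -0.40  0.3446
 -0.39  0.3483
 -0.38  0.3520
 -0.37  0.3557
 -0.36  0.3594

T = 0.5;  σ√T = 0.2404
ln(S/K) + (r − q + σ²/2)T = ln(60/54) + (0.043 − 0.013 + 0.34²/2)·0.5 = 0.1054 + 0.0439 = 0.1493
d₁ = 0.1493 / 0.2404 = 0.6208 ⇒ 0.62
d₂ = d₁ − σ√T = 0.6208 − 0.2404 = 0.3804 ⇒ 0.38
exp(−qT) = exp(−0.013·0.5) = 0.9935;  exp(−rT) = exp(−0.043·0.5) = 0.9787
N(−d₂) = N(-0.38) = 0.3520;  N(−d₁) = N(-0.62) = 0.2676
P = 54·0.9787·0.3520 − 60·0.9935·0.2676 = 18.6031 − 15.9516 = 2.6515

£2.65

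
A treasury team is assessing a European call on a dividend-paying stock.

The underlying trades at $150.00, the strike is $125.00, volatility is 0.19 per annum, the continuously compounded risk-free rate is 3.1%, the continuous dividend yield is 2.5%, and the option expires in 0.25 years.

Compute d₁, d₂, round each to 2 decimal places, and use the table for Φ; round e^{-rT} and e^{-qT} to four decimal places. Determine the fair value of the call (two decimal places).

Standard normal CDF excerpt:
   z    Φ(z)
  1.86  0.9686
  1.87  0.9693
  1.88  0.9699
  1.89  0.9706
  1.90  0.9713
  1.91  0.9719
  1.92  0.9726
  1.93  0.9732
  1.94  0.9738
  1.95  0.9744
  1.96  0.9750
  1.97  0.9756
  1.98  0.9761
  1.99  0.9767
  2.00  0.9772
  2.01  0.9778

σ√T = 0.19·√0.25 = 0.0950
ln(S/K) + (r − q + σ²/2)T = ln(150/125) + (0.031 − 0.025 + 0.19²/2)·0.25 = 0.1823 + 0.0060 = 0.1883
d₁ = 0.1883 / 0.0950 = 1.9825 ≈ 1.98
d₂ = d₁ − σ√T = 1.9825 − 0.0950 = 1.8875 ≈ 1.89
exp(−qT) = exp(−0.025·0.25) = 0.9938;  exp(−rT) = exp(−0.031·0.25) = 0.9923
C = 150·0.9938·N(1.98) − 125·0.9923·N(1.89) = 150·0.9938·0.9761 − 125·0.9923·0.9706 = 145.5072 − 120.3908 = 25.1164

$25.12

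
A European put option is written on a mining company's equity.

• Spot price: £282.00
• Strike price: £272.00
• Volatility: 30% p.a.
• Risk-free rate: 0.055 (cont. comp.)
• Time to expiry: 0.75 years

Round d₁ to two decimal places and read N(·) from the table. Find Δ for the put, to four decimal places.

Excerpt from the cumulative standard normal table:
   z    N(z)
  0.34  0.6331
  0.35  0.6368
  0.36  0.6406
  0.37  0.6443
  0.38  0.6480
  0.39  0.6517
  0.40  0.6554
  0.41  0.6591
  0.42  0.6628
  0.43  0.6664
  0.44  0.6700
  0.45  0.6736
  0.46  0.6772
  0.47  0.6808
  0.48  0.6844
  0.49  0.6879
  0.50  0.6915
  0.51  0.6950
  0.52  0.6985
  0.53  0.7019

T = 0.75;  σ√T = 0.2598
ln(S/K) + (r + σ²/2)T = ln(282/272) + (0.055 + 0.3²/2)·0.75 = 0.0361 + 0.0750 = 0.1111
d₁ = 0.1111 / 0.2598 = 0.4276 ≈ 0.43
N(d₁) = N(0.43) = 0.6664
Δ_put = N(d₁) − 1 = 0.6664 − 1 = -0.3336

-0.3336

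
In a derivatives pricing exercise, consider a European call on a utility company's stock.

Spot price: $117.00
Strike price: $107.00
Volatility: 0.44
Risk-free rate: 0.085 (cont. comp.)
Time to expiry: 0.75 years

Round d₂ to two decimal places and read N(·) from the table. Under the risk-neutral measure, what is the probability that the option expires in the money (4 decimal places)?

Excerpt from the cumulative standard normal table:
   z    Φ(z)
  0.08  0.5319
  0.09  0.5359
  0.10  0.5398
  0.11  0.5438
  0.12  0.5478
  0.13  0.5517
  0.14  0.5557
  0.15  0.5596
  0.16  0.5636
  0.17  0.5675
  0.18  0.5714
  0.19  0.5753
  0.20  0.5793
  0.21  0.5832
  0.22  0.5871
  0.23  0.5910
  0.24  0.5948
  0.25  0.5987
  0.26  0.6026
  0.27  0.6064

σ√T = 0.44·√0.75 = 0.3811
d₁ = [ln(117/107) + (0.085 + 0.44²/2)·0.75] / 0.3811 = [0.0893 + 0.1364] / 0.3811 = 0.5923 ≈ 0.59
d₂ = d₁ − σ√T = 0.5923 − 0.3811 = 0.2112 ≈ 0.21
Pr(exercise) under Q = N(d₂) = 0.5832

0.5832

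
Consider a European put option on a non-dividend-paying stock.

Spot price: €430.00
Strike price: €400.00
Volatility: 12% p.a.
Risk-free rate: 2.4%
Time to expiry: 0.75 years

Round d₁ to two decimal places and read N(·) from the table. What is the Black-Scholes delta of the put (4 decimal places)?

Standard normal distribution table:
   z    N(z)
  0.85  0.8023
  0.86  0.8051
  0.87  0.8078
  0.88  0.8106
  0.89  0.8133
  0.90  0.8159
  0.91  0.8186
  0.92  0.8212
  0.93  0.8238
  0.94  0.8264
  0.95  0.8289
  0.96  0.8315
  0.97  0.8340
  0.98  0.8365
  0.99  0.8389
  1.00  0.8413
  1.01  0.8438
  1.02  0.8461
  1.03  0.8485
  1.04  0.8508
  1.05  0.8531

-0.1788

σ√T = 0.12 × 0.8660 = 0.1039
d₁ = [ln(430/400) + (0.024 + 0.12²/2)·0.75] / 0.1039 = [0.0723 + 0.0234] / 0.1039 = 0.9211 which rounds to 0.92
N(d₁) = N(0.92) = 0.8212
Δ_put = N(d₁) − 1 = 0.8212 − 1 = -0.1788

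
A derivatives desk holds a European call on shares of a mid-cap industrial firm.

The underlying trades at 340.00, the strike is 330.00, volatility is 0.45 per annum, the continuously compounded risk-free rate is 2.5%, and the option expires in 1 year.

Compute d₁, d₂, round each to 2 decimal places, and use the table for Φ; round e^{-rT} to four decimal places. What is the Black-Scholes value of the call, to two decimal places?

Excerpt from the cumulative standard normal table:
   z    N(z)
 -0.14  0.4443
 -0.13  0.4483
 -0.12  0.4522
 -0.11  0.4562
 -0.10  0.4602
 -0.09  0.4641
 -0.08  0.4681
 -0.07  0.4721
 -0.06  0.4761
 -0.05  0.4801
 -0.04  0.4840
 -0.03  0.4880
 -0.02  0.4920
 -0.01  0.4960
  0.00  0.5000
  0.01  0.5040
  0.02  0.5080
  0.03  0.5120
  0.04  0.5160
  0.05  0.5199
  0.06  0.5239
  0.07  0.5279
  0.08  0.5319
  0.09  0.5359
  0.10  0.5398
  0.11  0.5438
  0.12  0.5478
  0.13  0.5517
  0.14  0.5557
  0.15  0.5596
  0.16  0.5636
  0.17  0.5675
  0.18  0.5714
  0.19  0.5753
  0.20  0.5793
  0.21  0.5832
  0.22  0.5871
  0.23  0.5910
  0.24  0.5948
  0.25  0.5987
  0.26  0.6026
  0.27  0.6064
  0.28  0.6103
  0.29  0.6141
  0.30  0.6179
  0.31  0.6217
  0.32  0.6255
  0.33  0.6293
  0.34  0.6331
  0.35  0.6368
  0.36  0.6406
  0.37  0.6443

68.40

σ√T = 0.45·√1 = 0.4500
d₁ = [ln(340/330) + (0.025 + 0.45²/2)·1] / 0.4500 = [0.0299 + 0.1263] / 0.4500 = 0.3469 ⇒ 0.35
d₂ = d₁ − σ√T = 0.3469 − 0.4500 = -0.1031 ⇒ -0.10
exp(−rT) = exp(−0.025·1) = 0.9753
N(d₁) = N(0.35) = 0.6368;  N(d₂) = N(-0.10) = 0.4602
C = 340·0.6368 − 330·0.9753·0.4602 = 216.5120 − 148.1149 = 68.3971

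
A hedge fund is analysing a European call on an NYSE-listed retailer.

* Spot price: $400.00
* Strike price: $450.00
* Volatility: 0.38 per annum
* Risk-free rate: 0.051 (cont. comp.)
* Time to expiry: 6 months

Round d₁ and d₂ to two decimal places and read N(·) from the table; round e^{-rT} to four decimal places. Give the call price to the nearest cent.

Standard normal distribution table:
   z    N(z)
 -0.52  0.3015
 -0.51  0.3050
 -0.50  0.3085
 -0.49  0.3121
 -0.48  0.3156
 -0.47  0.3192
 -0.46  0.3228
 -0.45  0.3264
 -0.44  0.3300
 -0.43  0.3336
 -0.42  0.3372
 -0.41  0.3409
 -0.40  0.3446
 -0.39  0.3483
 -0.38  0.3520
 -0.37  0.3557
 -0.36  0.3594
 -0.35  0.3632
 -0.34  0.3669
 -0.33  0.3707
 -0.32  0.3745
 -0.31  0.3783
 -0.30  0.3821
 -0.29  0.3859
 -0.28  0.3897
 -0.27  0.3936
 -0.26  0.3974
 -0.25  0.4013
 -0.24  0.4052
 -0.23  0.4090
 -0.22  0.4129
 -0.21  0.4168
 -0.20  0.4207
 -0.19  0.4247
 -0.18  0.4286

σ√T = 0.38·√0.5 = 0.2687
ln(S/K) + (r + σ²/2)T = ln(400/450) + (0.051 + 0.38²/2)·0.5 = -0.1178 + 0.0616 = -0.0562
d₁ = -0.0562 / 0.2687 = -0.2091 → -0.21
d₂ = d₁ − σ√T = -0.2091 − 0.2687 = -0.4778 → -0.48
e^(−rT) = e^(−0.051·0.5) = 0.9748
C = 400·N(-0.21) − 450·0.9748·N(-0.48) = 400·0.4168 − 450·0.9748·0.3156 = 166.7200 − 138.4411 = 28.2789

$28.28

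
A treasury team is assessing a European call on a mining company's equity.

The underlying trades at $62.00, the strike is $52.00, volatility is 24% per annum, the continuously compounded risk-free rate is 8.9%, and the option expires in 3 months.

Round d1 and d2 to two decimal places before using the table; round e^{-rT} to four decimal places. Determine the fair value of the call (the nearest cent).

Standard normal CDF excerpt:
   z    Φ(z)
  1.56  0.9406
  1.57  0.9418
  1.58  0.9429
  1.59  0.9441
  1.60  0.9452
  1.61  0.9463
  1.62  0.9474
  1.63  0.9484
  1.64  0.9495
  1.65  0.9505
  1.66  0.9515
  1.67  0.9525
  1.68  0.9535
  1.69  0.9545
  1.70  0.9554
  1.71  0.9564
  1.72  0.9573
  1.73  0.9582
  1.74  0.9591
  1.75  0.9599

σ√T = 0.24·√0.25 = 0.1200
d₁ = [ln(62/52) + (0.089 + ½·0.24²)·0.25] / (σ√T) = (0.1759 + 0.0294) / 0.1200 = 1.7112 → 1.71
d₂ = 1.7112 − 0.1200 = 1.5912 → 1.59
exp(−rT) = exp(−0.089·0.25) = 0.9780
N(d₁) = N(1.71) = 0.9564;  N(d₂) = N(1.59) = 0.9441
C = 62·0.9564 − 52·0.9780·0.9441 = 59.2968 − 48.0131 = 11.2837

$11.28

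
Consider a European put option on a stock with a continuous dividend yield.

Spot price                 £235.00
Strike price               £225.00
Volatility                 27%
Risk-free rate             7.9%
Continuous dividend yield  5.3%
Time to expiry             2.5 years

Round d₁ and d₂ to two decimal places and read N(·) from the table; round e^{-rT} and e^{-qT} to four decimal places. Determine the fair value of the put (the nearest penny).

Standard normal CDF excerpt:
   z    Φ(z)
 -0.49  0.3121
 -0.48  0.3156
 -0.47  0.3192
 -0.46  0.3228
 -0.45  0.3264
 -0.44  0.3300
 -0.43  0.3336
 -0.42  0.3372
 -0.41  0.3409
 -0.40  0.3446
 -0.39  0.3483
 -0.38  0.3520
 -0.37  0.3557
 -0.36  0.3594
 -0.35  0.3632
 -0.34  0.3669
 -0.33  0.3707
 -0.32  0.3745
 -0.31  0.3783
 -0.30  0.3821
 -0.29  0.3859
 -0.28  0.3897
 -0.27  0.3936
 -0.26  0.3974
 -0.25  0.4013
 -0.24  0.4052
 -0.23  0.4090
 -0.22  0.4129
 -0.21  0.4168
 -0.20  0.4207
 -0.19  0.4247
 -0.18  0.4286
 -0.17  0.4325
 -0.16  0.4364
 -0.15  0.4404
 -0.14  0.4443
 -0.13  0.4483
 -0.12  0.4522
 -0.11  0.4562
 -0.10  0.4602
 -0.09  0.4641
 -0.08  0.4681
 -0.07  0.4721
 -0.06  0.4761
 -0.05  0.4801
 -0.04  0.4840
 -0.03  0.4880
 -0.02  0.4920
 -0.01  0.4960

σ√T = 0.27·√2.5 = 0.4269
d₁ = [ln(235/225) + (0.079 − 0.053 + ½·0.27²)·2.5] / (σ√T) = (0.0435 + 0.1561) / 0.4269 = 0.4676 ⇒ 0.47
d₂ = 0.4676 − 0.4269 = 0.0407 ⇒ 0.04
e^(−qT) = e^(−0.053·2.5) = 0.8759;  e^(−rT) = e^(−0.079·2.5) = 0.8208
N(−d₂) = N(-0.04) = 0.4840;  N(−d₁) = N(-0.47) = 0.3192
P = 225·0.8208·0.4840 − 235·0.8759·0.3192 = 89.3851 − 65.7030 = 23.6821

£23.68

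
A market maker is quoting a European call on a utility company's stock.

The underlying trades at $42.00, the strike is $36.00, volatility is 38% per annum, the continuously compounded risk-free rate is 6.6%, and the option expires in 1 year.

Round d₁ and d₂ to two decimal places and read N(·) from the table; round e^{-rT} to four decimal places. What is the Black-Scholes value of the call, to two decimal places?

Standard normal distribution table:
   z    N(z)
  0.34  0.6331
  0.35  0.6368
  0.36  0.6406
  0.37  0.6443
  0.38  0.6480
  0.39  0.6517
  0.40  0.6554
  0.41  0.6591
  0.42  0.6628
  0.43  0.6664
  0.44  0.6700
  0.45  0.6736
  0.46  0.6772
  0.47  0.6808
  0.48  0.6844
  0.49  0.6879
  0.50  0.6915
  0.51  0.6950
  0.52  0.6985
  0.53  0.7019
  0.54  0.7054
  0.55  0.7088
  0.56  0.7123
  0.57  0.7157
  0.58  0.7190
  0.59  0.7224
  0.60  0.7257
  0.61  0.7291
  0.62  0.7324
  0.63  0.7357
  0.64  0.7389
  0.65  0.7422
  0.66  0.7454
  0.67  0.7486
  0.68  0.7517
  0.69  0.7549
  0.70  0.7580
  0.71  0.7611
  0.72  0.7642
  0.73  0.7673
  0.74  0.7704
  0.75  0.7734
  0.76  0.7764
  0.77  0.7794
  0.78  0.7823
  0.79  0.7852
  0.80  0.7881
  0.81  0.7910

$10.77

T = 1;  σ√T = 0.3800
ln(S/K) + (r + σ²/2)T = ln(42/36) + (0.066 + 0.38²/2)·1 = 0.1542 + 0.1382 = 0.2924
d₁ = 0.2924 / 0.3800 = 0.7693 → 0.77
d₂ = d₁ − σ√T = 0.7693 − 0.3800 = 0.3893 → 0.39
e^(−rT) = e^(−0.066·1) = 0.9361
N(d₁) = N(0.77) = 0.7794;  N(d₂) = N(0.39) = 0.6517
C = 42·0.7794 − 36·0.9361·0.6517 = 32.7348 − 21.9620 = 10.7728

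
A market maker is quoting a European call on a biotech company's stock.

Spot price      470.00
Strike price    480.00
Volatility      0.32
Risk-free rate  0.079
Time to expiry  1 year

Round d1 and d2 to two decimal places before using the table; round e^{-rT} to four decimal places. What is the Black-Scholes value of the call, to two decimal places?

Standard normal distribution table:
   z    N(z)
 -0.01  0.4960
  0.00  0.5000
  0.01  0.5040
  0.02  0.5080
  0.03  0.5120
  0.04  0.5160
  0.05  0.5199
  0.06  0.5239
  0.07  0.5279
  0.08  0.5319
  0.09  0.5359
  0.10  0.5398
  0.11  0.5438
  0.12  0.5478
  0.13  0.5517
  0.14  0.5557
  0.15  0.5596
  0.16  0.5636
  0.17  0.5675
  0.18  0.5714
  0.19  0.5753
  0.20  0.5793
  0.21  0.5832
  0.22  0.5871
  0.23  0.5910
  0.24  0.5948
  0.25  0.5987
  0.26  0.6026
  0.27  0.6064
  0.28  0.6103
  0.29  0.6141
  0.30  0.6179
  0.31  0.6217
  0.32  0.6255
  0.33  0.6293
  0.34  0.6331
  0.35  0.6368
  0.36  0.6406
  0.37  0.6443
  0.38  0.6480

72.25

T = 1;  σ√T = 0.3200
d₁ = [ln(470/480) + (0.079 + 0.32²/2)·1] / 0.3200 = [-0.0211 + 0.1302] / 0.3200 = 0.3411 → 0.34
d₂ = d₁ − σ√T = 0.3411 − 0.3200 = 0.0211 → 0.02
e^(−rT) = e^(−0.079·1) = 0.9240
N(d₁) = N(0.34) = 0.6331;  N(d₂) = N(0.02) = 0.5080
C = 470·0.6331 − 480·0.9240·0.5080 = 297.5570 − 225.3082 = 72.2488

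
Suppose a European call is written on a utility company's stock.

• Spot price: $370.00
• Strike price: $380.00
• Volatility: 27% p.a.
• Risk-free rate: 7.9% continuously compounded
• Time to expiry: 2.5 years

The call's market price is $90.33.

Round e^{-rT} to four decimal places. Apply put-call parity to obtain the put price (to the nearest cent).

$32.23

exp(−rT) = exp(−0.079·2.5) = 0.8208
Put-call parity: C − P = S − K·e^(−rT) = 370 − 380·0.8208 = 370 − 311.9040 = 58.0960
P = C − (C − P) = 90.33 − (58.0960) = 32.2340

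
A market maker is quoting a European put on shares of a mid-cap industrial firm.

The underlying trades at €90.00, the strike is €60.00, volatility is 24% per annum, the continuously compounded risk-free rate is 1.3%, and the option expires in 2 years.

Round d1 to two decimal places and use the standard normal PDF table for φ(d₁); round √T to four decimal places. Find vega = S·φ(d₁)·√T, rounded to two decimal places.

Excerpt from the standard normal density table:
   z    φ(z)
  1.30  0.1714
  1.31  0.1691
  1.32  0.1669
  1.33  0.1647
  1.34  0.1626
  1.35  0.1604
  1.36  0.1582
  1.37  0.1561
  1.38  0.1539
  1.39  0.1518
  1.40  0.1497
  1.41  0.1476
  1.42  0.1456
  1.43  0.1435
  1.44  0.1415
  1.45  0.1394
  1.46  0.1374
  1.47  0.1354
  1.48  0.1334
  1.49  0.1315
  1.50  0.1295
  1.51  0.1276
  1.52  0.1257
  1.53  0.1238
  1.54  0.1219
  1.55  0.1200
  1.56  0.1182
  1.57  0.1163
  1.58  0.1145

σ√T = 0.24·√2 = 0.3394
d₁ = [ln(90/60) + (0.013 + 0.24²/2)·2] / 0.3394 = [0.4055 + 0.0836] / 0.3394 = 1.4409 → 1.44
√T = √2 = 1.4142
φ(d₁) = φ(1.44) = 0.1415
vega = S·φ(d₁)·√T = 90·0.1415·1.4142 = 18.0098
(Vega is the same for a European call and put with the same parameters.)

18.01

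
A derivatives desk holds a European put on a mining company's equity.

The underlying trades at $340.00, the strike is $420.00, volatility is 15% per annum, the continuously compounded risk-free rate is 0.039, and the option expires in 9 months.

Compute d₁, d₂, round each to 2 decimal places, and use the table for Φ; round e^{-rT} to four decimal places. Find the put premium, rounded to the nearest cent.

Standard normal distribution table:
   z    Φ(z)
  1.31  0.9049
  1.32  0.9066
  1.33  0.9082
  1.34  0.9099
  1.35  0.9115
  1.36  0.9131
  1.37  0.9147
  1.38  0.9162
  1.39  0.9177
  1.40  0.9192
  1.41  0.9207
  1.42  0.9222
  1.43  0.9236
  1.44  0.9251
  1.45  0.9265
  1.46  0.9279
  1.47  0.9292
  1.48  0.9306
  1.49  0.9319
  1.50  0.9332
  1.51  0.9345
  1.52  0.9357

$69.66

σ√T = 0.15·√0.75 = 0.1299
ln(S/K) + (r + σ²/2)T = ln(340/420) + (0.039 + 0.15²/2)·0.75 = -0.2113 + 0.0377 = -0.1736
d₁ = -0.1736 / 0.1299 = -1.3365 which rounds to -1.34
d₂ = d₁ − σ√T = -1.3365 − 0.1299 = -1.4664 which rounds to -1.47
exp(−rT) = exp(−0.039·0.75) = 0.9712
N(−d₂) = N(1.47) = 0.9292;  N(−d₁) = N(1.34) = 0.9099
P = 420·0.9712·0.9292 − 340·0.9099 = 379.0244 − 309.3660 = 69.6584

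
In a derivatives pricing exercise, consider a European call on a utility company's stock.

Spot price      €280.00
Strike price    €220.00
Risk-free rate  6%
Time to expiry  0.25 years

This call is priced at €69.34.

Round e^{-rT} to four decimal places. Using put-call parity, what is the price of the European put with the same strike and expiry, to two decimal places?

€6.06

exp(−rT) = exp(−0.06·0.25) = 0.9851
Put-call parity: C − P = S − K·e^(−rT) = 280 − 220·0.9851 = 280 − 216.7220 = 63.2780
P = C − (C − P) = 69.34 − (63.2780) = 6.0620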